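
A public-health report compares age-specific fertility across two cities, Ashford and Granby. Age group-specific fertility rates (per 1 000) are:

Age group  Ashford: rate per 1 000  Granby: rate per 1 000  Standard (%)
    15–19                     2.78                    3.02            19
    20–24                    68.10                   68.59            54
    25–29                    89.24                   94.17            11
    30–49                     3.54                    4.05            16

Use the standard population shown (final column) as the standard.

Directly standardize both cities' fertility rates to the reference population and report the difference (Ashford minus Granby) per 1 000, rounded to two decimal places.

Standard weights: 0.19, 0.54, 0.11, 0.16.
Ashford: 0.1900×2.78 + 0.5400×68.10 + 0.1100×89.24 + 0.1600×3.54 = 47.6850 per 1 000.
Granby: 0.1900×3.02 + 0.5400×68.59 + 0.1100×94.17 + 0.1600×4.05 = 48.6191 per 1 000.
Difference = 47.6850 − 48.6191 = -0.9341.

-0.93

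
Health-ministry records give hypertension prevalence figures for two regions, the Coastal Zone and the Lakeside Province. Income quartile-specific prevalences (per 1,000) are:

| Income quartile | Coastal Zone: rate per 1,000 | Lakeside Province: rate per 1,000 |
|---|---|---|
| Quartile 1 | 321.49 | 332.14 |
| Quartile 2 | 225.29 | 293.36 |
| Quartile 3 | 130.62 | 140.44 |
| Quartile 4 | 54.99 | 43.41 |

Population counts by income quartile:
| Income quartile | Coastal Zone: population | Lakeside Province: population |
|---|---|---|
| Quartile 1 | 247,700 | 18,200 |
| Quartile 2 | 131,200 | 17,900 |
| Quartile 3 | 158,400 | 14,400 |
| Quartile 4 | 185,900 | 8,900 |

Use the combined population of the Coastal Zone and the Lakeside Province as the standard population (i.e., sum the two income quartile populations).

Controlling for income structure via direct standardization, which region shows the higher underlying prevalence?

Combined standard total = 782,600; weights = 0.3398, 0.1905, 0.2208, 0.2489.
The Coastal Zone: 0.3398×321.49 + 0.1905×225.29 + 0.2208×130.62 + 0.2489×54.99 = 194.6820 per 1,000.
The Lakeside Province: 0.3398×332.14 + 0.1905×293.36 + 0.2208×140.44 + 0.2489×43.41 = 210.5549 per 1,000.

Lakeside Province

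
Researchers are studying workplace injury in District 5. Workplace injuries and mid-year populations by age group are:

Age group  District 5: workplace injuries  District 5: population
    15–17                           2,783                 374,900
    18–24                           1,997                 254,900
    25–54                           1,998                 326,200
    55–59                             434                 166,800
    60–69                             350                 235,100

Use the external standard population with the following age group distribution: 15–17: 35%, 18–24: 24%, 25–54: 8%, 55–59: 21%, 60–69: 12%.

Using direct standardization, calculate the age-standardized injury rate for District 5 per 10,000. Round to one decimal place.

56.9

Age-specific rates per 10,000 for District 5: 74.23, 78.34, 61.25, 26.02, 14.89.
Standard weights: 0.35, 0.24, 0.08, 0.21, 0.12.
Standardized rate: 0.3500×74.23 + 0.2400×78.34 + 0.0800×61.25 + 0.2100×26.02 + 0.1200×14.89 = 56.9348 per 10,000.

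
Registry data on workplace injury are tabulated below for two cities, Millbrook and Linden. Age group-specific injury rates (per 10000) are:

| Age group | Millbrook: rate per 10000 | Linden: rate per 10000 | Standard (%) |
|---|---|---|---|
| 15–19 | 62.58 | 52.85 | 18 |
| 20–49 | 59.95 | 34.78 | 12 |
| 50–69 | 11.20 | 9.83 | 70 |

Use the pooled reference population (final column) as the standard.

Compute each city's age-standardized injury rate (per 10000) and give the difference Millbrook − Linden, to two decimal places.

5.73

Standard weights: 0.18, 0.12, 0.70.
Millbrook: 0.1800×62.58 + 0.1200×59.95 + 0.7000×11.20 = 26.2984 per 10000.
Linden: 0.1800×52.85 + 0.1200×34.78 + 0.7000×9.83 = 20.5676 per 10000.
Difference = 26.2984 − 20.5676 = 5.7308.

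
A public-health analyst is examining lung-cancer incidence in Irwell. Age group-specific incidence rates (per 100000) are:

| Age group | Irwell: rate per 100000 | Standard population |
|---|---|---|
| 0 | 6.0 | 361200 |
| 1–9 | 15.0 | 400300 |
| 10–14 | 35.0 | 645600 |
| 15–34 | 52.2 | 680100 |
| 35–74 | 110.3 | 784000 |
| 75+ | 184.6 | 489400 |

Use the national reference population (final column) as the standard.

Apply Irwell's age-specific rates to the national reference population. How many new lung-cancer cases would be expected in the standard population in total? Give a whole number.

Expected new lung-cancer cases = Σ (standard pop × age-specific rate ÷ 100000)
= 361200×6.0/100000 + 400300×15.0/100000 + 645600×35.0/100000 + 680100×52.2/100000 + 784000×110.3/100000 + 489400×184.6/100000
= 21.67 + 60.05 + 225.96 + 355.01 + 864.75 + 903.43 = 2430.87.

2431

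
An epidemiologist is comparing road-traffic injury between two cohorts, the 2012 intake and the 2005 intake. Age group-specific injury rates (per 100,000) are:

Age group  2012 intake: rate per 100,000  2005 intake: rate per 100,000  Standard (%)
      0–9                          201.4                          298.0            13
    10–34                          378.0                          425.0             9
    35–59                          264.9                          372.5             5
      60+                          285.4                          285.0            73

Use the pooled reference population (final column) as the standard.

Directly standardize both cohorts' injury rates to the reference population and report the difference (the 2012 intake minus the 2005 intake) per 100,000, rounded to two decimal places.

-21.88

Standard weights: 0.13, 0.09, 0.05, 0.73.
The 2012 intake: 0.1300×201.4 + 0.0900×378.0 + 0.0500×264.9 + 0.7300×285.4 = 281.7890 per 100,000.
The 2005 intake: 0.1300×298.0 + 0.0900×425.0 + 0.0500×372.5 + 0.7300×285.0 = 303.6650 per 100,000.
Difference = 281.7890 − 303.6650 = -21.8760.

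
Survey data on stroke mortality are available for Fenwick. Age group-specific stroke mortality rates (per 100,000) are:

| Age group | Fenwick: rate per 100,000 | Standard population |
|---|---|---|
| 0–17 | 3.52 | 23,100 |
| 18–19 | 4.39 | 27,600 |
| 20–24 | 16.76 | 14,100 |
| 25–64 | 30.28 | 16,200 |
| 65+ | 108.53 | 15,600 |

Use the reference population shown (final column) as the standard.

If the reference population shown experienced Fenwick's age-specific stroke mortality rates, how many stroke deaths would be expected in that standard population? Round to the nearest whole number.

26

Expected stroke deaths = Σ (standard pop × age-specific rate ÷ 100,000)
= 23,100×3.52/100,000 + 27,600×4.39/100,000 + 14,100×16.76/100,000 + 16,200×30.28/100,000 + 15,600×108.53/100,000
= 0.81 + 1.21 + 2.36 + 4.91 + 16.93 = 26.22.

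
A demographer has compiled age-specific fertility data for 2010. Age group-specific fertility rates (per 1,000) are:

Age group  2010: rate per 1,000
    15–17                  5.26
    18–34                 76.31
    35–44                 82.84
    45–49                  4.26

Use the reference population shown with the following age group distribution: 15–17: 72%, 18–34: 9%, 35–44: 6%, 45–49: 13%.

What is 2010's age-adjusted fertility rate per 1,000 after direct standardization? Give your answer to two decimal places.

Standard weights: 0.72, 0.09, 0.06, 0.13.
Standardized rate: 0.7200×5.26 + 0.0900×76.31 + 0.0600×82.84 + 0.1300×4.26 = 16.1793 per 1,000.

16.18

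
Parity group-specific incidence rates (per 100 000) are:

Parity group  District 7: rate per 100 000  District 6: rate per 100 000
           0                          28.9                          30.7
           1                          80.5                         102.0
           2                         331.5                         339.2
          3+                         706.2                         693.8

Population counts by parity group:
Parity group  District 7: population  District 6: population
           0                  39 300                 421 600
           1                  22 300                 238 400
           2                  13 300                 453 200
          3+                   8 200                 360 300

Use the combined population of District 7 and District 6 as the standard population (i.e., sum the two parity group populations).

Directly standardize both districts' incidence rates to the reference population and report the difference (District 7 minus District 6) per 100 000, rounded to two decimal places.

-3.51

Combined standard total = 1 556 600; weights = 0.2961, 0.1675, 0.2997, 0.2367.
District 7: 0.2961×28.9 + 0.1675×80.5 + 0.2997×331.5 + 0.2367×706.2 = 288.5686 per 100 000.
District 6: 0.2961×30.7 + 0.1675×102.0 + 0.2997×339.2 + 0.2367×693.8 = 292.0745 per 100 000.
Difference = 288.5686 − 292.0745 = -3.5059.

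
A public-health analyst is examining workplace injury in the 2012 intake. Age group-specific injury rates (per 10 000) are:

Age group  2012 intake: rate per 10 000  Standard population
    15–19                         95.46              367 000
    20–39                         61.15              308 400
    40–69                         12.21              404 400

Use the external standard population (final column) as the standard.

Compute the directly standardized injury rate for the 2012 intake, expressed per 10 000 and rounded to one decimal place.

54.5

Standard total = 1 079 800; weights = 0.3399, 0.2856, 0.3745.
Standardized rate: 0.3399×95.46 + 0.2856×61.15 + 0.3745×12.21 = 54.4825 per 10 000.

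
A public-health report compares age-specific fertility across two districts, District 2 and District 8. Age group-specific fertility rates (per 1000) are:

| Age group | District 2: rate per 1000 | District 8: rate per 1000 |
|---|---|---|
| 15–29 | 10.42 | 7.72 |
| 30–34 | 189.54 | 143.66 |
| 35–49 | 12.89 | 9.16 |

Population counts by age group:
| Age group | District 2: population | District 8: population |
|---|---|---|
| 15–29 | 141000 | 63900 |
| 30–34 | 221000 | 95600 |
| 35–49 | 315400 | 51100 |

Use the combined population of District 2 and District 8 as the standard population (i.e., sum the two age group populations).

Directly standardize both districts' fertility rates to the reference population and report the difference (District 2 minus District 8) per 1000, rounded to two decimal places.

18.52

Combined standard total = 888000; weights = 0.2307, 0.3565, 0.4127.
District 2: 0.2307×10.42 + 0.3565×189.54 + 0.4127×12.89 = 75.3014 per 1000.
District 8: 0.2307×7.72 + 0.3565×143.66 + 0.4127×9.16 = 56.7812 per 1000.
Difference = 75.3014 − 56.7812 = 18.5201.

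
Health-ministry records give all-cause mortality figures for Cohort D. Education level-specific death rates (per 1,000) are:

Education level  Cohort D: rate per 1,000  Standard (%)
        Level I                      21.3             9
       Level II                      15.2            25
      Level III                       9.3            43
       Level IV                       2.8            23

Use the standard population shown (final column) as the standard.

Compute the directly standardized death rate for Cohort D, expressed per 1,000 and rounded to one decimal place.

Standard weights: 0.09, 0.25, 0.43, 0.23.
Standardized rate: 0.0900×21.3 + 0.2500×15.2 + 0.4300×9.3 + 0.2300×2.8 = 10.3600 per 1,000.

10.4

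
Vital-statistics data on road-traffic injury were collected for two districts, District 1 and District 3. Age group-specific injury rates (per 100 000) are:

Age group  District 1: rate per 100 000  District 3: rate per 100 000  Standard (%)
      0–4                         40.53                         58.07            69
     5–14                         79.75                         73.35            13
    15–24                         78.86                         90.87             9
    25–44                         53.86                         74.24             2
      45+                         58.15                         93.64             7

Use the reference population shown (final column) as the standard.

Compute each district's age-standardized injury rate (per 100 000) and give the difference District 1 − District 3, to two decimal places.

Standard weights: 0.69, 0.13, 0.09, 0.02, 0.07.
District 1: 0.6900×40.53 + 0.1300×79.75 + 0.0900×78.86 + 0.0200×53.86 + 0.0700×58.15 = 50.5783 per 100 000.
District 3: 0.6900×58.07 + 0.1300×73.35 + 0.0900×90.87 + 0.0200×74.24 + 0.0700×93.64 = 65.8217 per 100 000.
Difference = 50.5783 − 65.8217 = -15.2434.

-15.24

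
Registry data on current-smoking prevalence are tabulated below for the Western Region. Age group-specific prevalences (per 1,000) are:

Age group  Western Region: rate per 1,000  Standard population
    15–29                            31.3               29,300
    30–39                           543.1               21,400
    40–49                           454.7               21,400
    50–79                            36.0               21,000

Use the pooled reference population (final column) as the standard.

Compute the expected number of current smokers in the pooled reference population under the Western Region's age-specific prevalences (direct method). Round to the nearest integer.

Expected current smokers = Σ (standard pop × age-specific rate ÷ 1,000)
= 29,300×31.3/1,000 + 21,400×543.1/1,000 + 21,400×454.7/1,000 + 21,000×36.0/1,000
= 917.09 + 11622.34 + 9730.58 + 756.00 = 23026.01.

23026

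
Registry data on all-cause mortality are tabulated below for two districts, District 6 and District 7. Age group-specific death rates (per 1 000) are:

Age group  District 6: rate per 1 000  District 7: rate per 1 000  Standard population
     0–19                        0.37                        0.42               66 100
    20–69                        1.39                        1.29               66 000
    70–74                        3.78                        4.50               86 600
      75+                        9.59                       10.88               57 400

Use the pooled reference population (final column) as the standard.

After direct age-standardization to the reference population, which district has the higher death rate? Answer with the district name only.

Standard total = 276 100; weights = 0.2394, 0.2390, 0.3137, 0.2079.
District 6: 0.2394×0.37 + 0.2390×1.39 + 0.3137×3.78 + 0.2079×9.59 = 3.6002 per 1 000.
District 7: 0.2394×0.42 + 0.2390×1.29 + 0.3137×4.50 + 0.2079×10.88 = 4.0823 per 1 000.

District 7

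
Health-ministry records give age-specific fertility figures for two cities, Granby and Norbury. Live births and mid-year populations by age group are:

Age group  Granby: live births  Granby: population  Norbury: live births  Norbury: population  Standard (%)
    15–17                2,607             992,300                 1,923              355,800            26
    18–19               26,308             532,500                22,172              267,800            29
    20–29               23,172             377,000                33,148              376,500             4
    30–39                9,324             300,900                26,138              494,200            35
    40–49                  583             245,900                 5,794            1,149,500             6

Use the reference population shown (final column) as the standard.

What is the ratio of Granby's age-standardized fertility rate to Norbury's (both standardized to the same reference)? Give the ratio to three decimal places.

0.596

Age-specific rates per 1,000 for Granby: 2.627, 49.405, 61.464, 30.987, 2.371.
For Norbury: 5.405, 82.793, 88.042, 52.890, 5.040.
Standard weights: 0.26, 0.29, 0.04, 0.35, 0.06.
Granby: 0.2600×2.627 + 0.2900×49.405 + 0.0400×61.464 + 0.3500×30.987 + 0.0600×2.371 = 28.4567 per 1,000.
Norbury: 0.2600×5.405 + 0.2900×82.793 + 0.0400×88.042 + 0.3500×52.890 + 0.0600×5.040 = 47.7507 per 1,000.
Ratio = 28.4567 ÷ 47.7507 = 0.59594.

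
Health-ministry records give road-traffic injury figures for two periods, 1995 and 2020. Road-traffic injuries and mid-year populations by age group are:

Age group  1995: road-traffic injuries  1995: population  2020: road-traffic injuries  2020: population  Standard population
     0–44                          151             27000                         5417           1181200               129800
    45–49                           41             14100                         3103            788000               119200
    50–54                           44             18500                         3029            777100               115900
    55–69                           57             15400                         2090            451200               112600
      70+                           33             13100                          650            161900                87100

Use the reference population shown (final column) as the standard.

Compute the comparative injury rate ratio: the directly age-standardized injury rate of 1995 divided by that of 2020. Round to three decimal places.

0.831

Age-specific rates per 100000 for 1995: 559.26, 290.78, 237.84, 370.13, 251.91.
For 2020: 458.60, 393.78, 389.78, 463.21, 401.48.
Standard total = 564600; weights = 0.2299, 0.2111, 0.2053, 0.1994, 0.1543.
1995: 0.2299×559.26 + 0.2111×290.78 + 0.2053×237.84 + 0.1994×370.13 + 0.1543×251.91 = 351.4632 per 100000.
2020: 0.2299×458.60 + 0.2111×393.78 + 0.2053×389.78 + 0.1994×463.21 + 0.1543×401.48 = 422.8968 per 100000.
Ratio = 351.4632 ÷ 422.8968 = 0.83108.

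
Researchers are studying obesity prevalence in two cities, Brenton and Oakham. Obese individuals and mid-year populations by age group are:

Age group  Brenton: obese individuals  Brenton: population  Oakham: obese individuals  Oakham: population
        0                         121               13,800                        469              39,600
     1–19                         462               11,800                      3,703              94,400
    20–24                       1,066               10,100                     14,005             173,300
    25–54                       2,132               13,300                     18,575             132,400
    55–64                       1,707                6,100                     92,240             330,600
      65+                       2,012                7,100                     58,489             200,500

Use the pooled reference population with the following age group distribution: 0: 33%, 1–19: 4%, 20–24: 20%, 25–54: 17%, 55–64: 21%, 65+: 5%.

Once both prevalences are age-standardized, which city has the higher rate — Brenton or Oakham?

Brenton

Age-specific rates per 1,000 for Brenton: 8.768, 39.153, 105.545, 160.301, 279.836, 283.380.
For Oakham: 11.843, 39.227, 80.814, 140.295, 279.008, 291.716.
Standard weights: 0.33, 0.04, 0.20, 0.17, 0.21, 0.05.
Brenton: 0.3300×8.768 + 0.0400×39.153 + 0.2000×105.545 + 0.1700×160.301 + 0.2100×279.836 + 0.0500×283.380 = 125.7542 per 1,000.
Oakham: 0.3300×11.843 + 0.0400×39.227 + 0.2000×80.814 + 0.1700×140.295 + 0.2100×279.008 + 0.0500×291.716 = 118.6676 per 1,000.
The crude rates (120.58 vs 193.12) would put Oakham higher, but that reflects its age composition; once standardized to a common age structure, Brenton has the higher underlying rate.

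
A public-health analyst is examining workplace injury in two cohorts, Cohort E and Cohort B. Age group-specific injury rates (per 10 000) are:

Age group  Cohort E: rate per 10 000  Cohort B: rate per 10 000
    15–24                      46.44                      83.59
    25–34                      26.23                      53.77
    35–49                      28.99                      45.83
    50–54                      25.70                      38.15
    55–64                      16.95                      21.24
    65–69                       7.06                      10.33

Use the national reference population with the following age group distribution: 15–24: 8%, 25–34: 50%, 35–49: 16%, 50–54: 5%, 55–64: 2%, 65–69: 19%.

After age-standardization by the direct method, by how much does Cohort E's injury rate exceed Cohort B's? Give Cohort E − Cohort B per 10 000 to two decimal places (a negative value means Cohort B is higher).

-20.77

Standard weights: 0.08, 0.50, 0.16, 0.05, 0.02, 0.19.
Cohort E: 0.0800×46.44 + 0.5000×26.23 + 0.1600×28.99 + 0.0500×25.70 + 0.0200×16.95 + 0.1900×7.06 = 24.4340 per 10 000.
Cohort B: 0.0800×83.59 + 0.5000×53.77 + 0.1600×45.83 + 0.0500×38.15 + 0.0200×21.24 + 0.1900×10.33 = 45.2000 per 10 000.
Difference = 24.4340 − 45.2000 = -20.7660.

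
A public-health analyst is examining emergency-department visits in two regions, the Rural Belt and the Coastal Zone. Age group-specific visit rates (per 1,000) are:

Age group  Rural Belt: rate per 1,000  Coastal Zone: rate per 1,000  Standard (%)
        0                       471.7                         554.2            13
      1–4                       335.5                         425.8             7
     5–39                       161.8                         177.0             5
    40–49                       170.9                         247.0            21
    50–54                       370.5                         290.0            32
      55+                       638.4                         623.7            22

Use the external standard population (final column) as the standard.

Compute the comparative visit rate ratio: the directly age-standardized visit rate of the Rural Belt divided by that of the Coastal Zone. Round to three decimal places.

0.988

Standard weights: 0.13, 0.07, 0.05, 0.21, 0.32, 0.22.
The Rural Belt: 0.1300×471.7 + 0.0700×335.5 + 0.0500×161.8 + 0.2100×170.9 + 0.3200×370.5 + 0.2200×638.4 = 387.7930 per 1,000.
The Coastal Zone: 0.1300×554.2 + 0.0700×425.8 + 0.0500×177.0 + 0.2100×247.0 + 0.3200×290.0 + 0.2200×623.7 = 392.5860 per 1,000.
Ratio = 387.7930 ÷ 392.5860 = 0.98779.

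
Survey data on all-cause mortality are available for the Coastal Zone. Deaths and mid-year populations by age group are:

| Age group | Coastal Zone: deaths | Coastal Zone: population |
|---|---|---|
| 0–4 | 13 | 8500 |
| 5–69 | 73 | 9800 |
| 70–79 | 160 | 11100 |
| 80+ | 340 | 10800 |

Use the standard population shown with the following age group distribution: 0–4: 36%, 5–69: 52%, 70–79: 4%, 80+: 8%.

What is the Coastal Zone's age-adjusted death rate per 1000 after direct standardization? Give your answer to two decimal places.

7.52

Age-specific rates per 1000 for the Coastal Zone: 1.529, 7.449, 14.414, 31.481.
Standard weights: 0.36, 0.52, 0.04, 0.08.
Standardized rate: 0.3600×1.529 + 0.5200×7.449 + 0.0400×14.414 + 0.0800×31.481 = 7.5192 per 1000.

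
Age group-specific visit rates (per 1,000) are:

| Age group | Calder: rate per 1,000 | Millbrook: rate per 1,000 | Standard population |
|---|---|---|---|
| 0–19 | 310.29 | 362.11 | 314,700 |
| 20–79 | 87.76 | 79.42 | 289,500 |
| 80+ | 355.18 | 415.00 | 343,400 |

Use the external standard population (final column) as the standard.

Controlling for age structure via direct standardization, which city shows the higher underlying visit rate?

Standard total = 947,600; weights = 0.3321, 0.3055, 0.3624.
Calder: 0.3321×310.29 + 0.3055×87.76 + 0.3624×355.18 = 258.5728 per 1,000.
Millbrook: 0.3321×362.11 + 0.3055×79.42 + 0.3624×415.00 = 294.9125 per 1,000.

Millbrook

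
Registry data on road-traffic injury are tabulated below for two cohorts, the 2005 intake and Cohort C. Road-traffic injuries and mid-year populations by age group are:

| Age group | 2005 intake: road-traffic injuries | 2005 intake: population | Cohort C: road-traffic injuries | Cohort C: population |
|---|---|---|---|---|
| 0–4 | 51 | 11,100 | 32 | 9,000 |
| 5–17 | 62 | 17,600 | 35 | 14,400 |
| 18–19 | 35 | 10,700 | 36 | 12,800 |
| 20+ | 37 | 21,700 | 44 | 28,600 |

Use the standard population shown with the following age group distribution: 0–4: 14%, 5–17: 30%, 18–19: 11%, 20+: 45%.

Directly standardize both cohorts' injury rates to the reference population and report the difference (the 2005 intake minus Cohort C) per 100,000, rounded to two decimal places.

59.85

Age-specific rates per 100,000 for the 2005 intake: 459.46, 352.27, 327.10, 170.51.
For Cohort C: 355.56, 243.06, 281.25, 153.85.
Standard weights: 0.14, 0.30, 0.11, 0.45.
The 2005 intake: 0.1400×459.46 + 0.3000×352.27 + 0.1100×327.10 + 0.4500×170.51 = 282.7156 per 100,000.
Cohort C: 0.1400×355.56 + 0.3000×243.06 + 0.1100×281.25 + 0.4500×153.85 = 222.8627 per 100,000.
Difference = 282.7156 − 222.8627 = 59.8528.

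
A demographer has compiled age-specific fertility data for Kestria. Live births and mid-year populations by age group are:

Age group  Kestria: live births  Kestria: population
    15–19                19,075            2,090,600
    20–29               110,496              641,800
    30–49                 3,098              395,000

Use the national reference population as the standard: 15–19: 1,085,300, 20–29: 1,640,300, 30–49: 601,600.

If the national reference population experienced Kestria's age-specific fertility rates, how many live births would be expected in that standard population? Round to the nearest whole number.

Age-specific rates per 1,000 for Kestria: 9.124, 172.166, 7.843.
Expected live births = Σ (standard pop × age-specific rate ÷ 1,000)
= 1,085,300×9.124/1,000 + 1,640,300×172.166/1,000 + 601,600×7.843/1,000
= 9902.47 + 282403.54 + 4718.37 = 297024.37.

297024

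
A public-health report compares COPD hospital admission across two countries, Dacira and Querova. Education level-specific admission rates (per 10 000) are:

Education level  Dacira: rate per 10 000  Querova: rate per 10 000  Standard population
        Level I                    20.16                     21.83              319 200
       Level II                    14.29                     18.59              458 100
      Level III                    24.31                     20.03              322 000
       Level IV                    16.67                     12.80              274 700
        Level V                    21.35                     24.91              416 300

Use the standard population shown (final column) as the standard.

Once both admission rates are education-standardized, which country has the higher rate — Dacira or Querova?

Standard total = 1 790 300; weights = 0.1783, 0.2559, 0.1799, 0.1534, 0.2325.
Dacira: 0.1783×20.16 + 0.2559×14.29 + 0.1799×24.31 + 0.1534×16.67 + 0.2325×21.35 = 19.1456 per 10 000.
Querova: 0.1783×21.83 + 0.2559×18.59 + 0.1799×20.03 + 0.1534×12.80 + 0.2325×24.91 = 20.0079 per 10 000.

Querova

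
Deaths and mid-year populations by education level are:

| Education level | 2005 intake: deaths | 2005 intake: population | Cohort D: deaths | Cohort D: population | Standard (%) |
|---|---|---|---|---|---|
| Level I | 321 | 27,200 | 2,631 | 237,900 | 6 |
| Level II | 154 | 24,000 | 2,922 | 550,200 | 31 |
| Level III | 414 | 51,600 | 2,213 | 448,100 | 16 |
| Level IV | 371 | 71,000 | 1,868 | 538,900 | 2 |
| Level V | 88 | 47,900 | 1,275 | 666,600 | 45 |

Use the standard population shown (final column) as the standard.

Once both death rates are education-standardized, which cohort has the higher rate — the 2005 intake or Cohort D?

Education-specific rates per 1,000 for the 2005 intake: 11.801, 6.417, 8.023, 5.225, 1.837.
For Cohort D: 11.059, 5.311, 4.939, 3.466, 1.913.
Standard weights: 0.06, 0.31, 0.16, 0.02, 0.45.
The 2005 intake: 0.0600×11.801 + 0.3100×6.417 + 0.1600×8.023 + 0.0200×5.225 + 0.4500×1.837 = 4.9122 per 1,000.
Cohort D: 0.0600×11.059 + 0.3100×5.311 + 0.1600×4.939 + 0.0200×3.466 + 0.4500×1.913 = 4.0301 per 1,000.

2005 intake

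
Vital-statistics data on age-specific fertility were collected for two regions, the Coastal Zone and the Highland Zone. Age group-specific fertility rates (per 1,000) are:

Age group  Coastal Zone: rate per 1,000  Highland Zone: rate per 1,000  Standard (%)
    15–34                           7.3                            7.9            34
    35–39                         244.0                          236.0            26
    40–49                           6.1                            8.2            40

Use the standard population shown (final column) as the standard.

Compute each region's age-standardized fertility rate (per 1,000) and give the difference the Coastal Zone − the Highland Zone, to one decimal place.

Standard weights: 0.34, 0.26, 0.40.
The Coastal Zone: 0.3400×7.3 + 0.2600×244.0 + 0.4000×6.1 = 68.3620 per 1,000.
The Highland Zone: 0.3400×7.9 + 0.2600×236.0 + 0.4000×8.2 = 67.3260 per 1,000.
Difference = 68.3620 − 67.3260 = 1.0360.

1.0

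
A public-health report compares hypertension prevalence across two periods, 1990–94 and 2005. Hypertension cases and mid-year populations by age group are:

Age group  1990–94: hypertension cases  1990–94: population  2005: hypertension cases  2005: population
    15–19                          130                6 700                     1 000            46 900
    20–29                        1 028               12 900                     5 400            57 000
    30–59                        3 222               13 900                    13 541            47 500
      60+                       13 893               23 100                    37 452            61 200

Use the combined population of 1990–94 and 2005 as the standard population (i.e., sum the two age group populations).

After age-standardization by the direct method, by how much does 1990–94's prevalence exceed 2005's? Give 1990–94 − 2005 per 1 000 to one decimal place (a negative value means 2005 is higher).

Age-specific rates per 1 000 for 1990–94: 19.403, 79.690, 231.799, 601.429.
For 2005: 21.322, 94.737, 285.074, 611.961.
Combined standard total = 269 200; weights = 0.1991, 0.2597, 0.2281, 0.3132.
1990–94: 0.1991×19.403 + 0.2597×79.690 + 0.2281×231.799 + 0.3132×601.429 = 265.7622 per 1 000.
2005: 0.1991×21.322 + 0.2597×94.737 + 0.2281×285.074 + 0.3132×611.961 = 285.5007 per 1 000.
Difference = 265.7622 − 285.5007 = -19.7385.

-19.7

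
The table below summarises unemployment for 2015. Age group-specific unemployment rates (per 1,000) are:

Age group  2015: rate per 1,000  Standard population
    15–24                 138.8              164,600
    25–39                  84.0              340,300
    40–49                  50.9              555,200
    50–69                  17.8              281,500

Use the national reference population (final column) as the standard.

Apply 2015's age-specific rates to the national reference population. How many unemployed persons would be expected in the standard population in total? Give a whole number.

84702

Expected unemployed persons = Σ (standard pop × age-specific rate ÷ 1,000)
= 164,600×138.8/1,000 + 340,300×84.0/1,000 + 555,200×50.9/1,000 + 281,500×17.8/1,000
= 22846.48 + 28585.20 + 28259.68 + 5010.70 = 84702.06.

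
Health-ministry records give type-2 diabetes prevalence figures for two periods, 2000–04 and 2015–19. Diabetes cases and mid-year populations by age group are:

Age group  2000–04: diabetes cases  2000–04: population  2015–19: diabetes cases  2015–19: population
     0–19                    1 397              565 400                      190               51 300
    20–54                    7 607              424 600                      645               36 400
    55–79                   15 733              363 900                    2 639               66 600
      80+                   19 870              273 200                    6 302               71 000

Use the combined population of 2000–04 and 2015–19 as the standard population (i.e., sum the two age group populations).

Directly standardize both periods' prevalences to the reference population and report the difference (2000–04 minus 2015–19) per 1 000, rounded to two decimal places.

Age-specific rates per 1 000 for 2000–04: 2.471, 17.916, 43.234, 72.731.
For 2015–19: 3.704, 17.720, 39.625, 88.761.
Combined standard total = 1 852 400; weights = 0.3329, 0.2489, 0.2324, 0.1858.
2000–04: 0.3329×2.471 + 0.2489×17.916 + 0.2324×43.234 + 0.1858×72.731 = 28.8432 per 1 000.
2015–19: 0.3329×3.704 + 0.2489×17.720 + 0.2324×39.625 + 0.1858×88.761 = 31.3446 per 1 000.
Difference = 28.8432 − 31.3446 = -2.5014.

-2.50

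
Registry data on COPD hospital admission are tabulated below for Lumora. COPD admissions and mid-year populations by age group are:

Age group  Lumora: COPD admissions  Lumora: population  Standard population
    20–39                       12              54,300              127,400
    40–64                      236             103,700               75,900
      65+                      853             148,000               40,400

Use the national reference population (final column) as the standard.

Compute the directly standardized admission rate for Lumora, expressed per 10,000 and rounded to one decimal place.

17.8

Age-specific rates per 10,000 for Lumora: 2.21, 22.76, 57.64.
Standard total = 243,700; weights = 0.5228, 0.3114, 0.1658.
Standardized rate: 0.5228×2.21 + 0.3114×22.76 + 0.1658×57.64 = 17.7978 per 10,000.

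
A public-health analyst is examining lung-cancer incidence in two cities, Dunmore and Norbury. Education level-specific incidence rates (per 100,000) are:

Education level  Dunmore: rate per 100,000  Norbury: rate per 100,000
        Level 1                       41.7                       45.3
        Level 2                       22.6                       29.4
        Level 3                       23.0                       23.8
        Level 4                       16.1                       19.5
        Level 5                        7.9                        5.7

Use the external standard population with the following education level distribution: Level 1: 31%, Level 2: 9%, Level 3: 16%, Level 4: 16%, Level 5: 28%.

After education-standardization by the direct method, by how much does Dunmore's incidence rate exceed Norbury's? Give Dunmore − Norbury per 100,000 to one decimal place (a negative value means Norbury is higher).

Standard weights: 0.31, 0.09, 0.16, 0.16, 0.28.
Dunmore: 0.3100×41.7 + 0.0900×22.6 + 0.1600×23.0 + 0.1600×16.1 + 0.2800×7.9 = 23.4290 per 100,000.
Norbury: 0.3100×45.3 + 0.0900×29.4 + 0.1600×23.8 + 0.1600×19.5 + 0.2800×5.7 = 25.2130 per 100,000.
Difference = 23.4290 − 25.2130 = -1.7840.

-1.8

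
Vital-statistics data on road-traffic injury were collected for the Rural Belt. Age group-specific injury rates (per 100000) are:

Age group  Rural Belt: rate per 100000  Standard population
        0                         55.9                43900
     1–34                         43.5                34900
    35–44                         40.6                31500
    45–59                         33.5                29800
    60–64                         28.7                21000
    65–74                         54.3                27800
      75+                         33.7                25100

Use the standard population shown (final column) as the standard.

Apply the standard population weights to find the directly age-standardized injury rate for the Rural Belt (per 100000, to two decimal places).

43.03

Standard total = 214000; weights = 0.2051, 0.1631, 0.1472, 0.1393, 0.0981, 0.1299, 0.1173.
Standardized rate: 0.2051×55.9 + 0.1631×43.5 + 0.1472×40.6 + 0.1393×33.5 + 0.0981×28.7 + 0.1299×54.3 + 0.1173×33.7 = 43.0256 per 100000.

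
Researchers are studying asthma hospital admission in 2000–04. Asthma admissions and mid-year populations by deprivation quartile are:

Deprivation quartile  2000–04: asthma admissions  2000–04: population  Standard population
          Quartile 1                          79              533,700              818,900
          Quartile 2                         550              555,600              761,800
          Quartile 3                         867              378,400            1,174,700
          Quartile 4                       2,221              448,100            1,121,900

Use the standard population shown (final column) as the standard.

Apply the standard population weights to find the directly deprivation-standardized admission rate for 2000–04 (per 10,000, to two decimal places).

Deprivation-specific rates per 10,000 for 2000–04: 1.48, 9.90, 22.91, 49.56.
Standard total = 3,877,300; weights = 0.2112, 0.1965, 0.3030, 0.2894.
Standardized rate: 0.2112×1.48 + 0.1965×9.90 + 0.3030×22.91 + 0.2894×49.56 = 23.5409 per 10,000.

23.54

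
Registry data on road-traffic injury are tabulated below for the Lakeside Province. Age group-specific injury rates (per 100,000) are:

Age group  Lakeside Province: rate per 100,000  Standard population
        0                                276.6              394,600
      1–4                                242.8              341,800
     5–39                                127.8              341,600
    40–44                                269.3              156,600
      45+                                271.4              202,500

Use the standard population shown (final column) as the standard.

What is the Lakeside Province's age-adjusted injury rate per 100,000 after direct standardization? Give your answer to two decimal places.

231.66

Standard total = 1,437,100; weights = 0.2746, 0.2378, 0.2377, 0.1090, 0.1409.
Standardized rate: 0.2746×276.6 + 0.2378×242.8 + 0.2377×127.8 + 0.1090×269.3 + 0.1409×271.4 = 231.6629 per 100,000.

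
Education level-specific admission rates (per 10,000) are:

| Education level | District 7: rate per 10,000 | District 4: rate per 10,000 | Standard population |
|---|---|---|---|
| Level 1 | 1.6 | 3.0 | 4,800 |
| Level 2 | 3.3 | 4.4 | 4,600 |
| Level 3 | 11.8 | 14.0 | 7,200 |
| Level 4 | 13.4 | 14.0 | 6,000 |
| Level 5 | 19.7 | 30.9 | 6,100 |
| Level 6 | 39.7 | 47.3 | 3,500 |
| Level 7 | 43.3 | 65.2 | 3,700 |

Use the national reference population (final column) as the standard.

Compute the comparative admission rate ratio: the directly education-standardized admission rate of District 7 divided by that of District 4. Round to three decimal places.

Standard total = 35,900; weights = 0.1337, 0.1281, 0.2006, 0.1671, 0.1699, 0.0975, 0.1031.
District 7: 0.1337×1.6 + 0.1281×3.3 + 0.2006×11.8 + 0.1671×13.4 + 0.1699×19.7 + 0.0975×39.7 + 0.1031×43.3 = 16.9234 per 10,000.
District 4: 0.1337×3.0 + 0.1281×4.4 + 0.2006×14.0 + 0.1671×14.0 + 0.1699×30.9 + 0.0975×47.3 + 0.1031×65.2 = 22.6942 per 10,000.
Ratio = 16.9234 ÷ 22.6942 = 0.74572.

0.746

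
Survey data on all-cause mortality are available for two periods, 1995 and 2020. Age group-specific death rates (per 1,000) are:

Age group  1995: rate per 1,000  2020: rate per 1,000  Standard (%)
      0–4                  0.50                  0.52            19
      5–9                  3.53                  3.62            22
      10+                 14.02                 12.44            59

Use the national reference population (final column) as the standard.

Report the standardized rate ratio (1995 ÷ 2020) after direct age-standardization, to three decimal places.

1.110

Standard weights: 0.19, 0.22, 0.59.
1995: 0.1900×0.50 + 0.2200×3.53 + 0.5900×14.02 = 9.1434 per 1,000.
2020: 0.1900×0.52 + 0.2200×3.62 + 0.5900×12.44 = 8.2348 per 1,000.
Ratio = 9.1434 ÷ 8.2348 = 1.11034.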